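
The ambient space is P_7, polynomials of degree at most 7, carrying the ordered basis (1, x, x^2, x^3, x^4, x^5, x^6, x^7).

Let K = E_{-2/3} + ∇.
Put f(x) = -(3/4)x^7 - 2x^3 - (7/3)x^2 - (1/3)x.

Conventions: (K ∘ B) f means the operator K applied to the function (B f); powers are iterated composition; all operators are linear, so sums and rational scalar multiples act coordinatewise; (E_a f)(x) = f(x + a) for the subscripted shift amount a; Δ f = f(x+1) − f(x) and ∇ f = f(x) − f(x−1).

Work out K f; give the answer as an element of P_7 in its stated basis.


the result is g(x) = -(3/4)x^7 - (7/4)x^6 + (35/4)x^5 - (665/36)x^4 + (2059/108)x^3 - (1945/108)x^2 + (6059/972)x - 2707/2916

E_{-2/3} f = -(3/4)x^7 + (7/2)x^6 - 7x^5 + (70/9)x^4 - (194/27)x^3 + (101/27)x^2 - (85/243)x - 130/729
∇ f = -(21/4)x^6 + (63/4)x^5 - (105/4)x^4 + (105/4)x^3 - (87/4)x^2 + (79/12)x - 3/4
(E_{-2/3} + ∇) f = -(3/4)x^7 - (7/4)x^6 + (35/4)x^5 - (665/36)x^4 + (2059/108)x^3 - (1945/108)x^2 + (6059/972)x - 2707/2916


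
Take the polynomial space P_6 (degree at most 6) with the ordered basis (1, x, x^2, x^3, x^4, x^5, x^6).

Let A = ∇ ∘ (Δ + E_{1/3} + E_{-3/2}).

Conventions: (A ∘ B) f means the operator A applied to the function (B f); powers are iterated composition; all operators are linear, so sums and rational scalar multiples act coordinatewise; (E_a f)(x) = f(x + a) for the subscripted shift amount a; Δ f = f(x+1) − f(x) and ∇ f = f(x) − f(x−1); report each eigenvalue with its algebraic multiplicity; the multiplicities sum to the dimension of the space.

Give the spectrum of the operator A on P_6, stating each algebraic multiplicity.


image of 1: 0
image of x: 2
image of x^2: 4x - 7/3
image of x^3: 6x^2 - 7x + 151/12
image of x^4: 8x^3 - 14x^2 + (151/3)x - 869/27
image of x^5: 10x^4 - (70/3)x^3 + (755/6)x^2 - (4345/27)x + 116897/1296
image of x^6: 12x^5 - 35x^4 + (755/3)x^3 - (4345/9)x^2 + (116897/216)x - 74791/324
the matrix is upper triangular; its diagonal is (0, 0, 0, 0, 0, 0, 0)
for a triangular matrix the eigenvalues are the diagonal entries, with algebraic multiplicity their repetition count

λ = 0 (multiplicity 7)


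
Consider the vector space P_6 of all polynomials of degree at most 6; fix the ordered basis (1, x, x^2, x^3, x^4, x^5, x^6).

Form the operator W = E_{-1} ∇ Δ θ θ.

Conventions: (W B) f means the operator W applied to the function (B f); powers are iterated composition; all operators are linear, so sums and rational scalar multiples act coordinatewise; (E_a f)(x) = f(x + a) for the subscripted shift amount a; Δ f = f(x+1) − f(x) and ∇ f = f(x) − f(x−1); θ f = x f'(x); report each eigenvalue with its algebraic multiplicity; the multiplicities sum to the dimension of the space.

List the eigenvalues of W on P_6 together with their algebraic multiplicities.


image of 1: 0
image of x: 0
image of x^2: 8
image of x^3: 54x - 54
image of x^4: 192x^2 - 384x + 224
image of x^5: 500x^3 - 1500x^2 + 1750x - 750
image of x^6: 1080x^4 - 4320x^3 + 7560x^2 - 6480x + 2232
the matrix is upper triangular; its diagonal is (0, 0, 0, 0, 0, 0, 0)
for a triangular matrix the eigenvalues are the diagonal entries, with algebraic multiplicity their repetition count

λ = 0 (multiplicity 7)


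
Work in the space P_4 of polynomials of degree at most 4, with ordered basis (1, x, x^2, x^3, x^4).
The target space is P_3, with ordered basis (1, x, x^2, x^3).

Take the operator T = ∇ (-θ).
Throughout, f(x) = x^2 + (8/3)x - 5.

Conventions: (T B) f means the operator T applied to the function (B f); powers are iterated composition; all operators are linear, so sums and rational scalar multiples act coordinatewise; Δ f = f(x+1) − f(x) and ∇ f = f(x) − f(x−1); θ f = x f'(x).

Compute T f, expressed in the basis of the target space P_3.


θ f = 2x^2 + (8/3)x
(-θ) f = -2x^2 - (8/3)x
∇ (-θ) f = -4x - 2/3

the image equals g(x) = -4x - 2/3


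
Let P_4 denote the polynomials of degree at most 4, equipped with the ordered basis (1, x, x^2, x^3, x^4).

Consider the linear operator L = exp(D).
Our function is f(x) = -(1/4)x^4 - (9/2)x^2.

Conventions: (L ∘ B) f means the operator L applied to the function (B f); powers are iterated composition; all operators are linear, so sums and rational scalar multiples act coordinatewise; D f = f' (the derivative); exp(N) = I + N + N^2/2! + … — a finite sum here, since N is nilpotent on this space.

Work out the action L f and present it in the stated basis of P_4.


order-1 term: -x^3 - 9x
order-2 term: -(3/2)x^2 - 9/2
order-3 term: -x
order-4 term: -1/4
the series for exp(D) f terminates at order 4
exp(D) f = -(1/4)x^4 - x^3 - 6x^2 - 10x - 19/4

the image equals g(x) = -(1/4)x^4 - x^3 - 6x^2 - 10x - 19/4


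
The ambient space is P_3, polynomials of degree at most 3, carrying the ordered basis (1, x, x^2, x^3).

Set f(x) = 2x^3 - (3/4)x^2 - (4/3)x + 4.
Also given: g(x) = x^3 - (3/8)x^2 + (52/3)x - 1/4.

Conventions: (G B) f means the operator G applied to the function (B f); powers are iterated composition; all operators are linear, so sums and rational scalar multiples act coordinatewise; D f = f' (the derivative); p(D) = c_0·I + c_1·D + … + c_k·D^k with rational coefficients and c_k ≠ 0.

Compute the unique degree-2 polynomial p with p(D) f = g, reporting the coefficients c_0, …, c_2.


p(D) = (1/2)·I + (3/2)·D^2, i.e. c_0 = 1/2, c_1 = 0, c_2 = 3/2

D^0 f = 2x^3 - (3/4)x^2 - (4/3)x + 4
D^1 f = 6x^2 - (3/2)x - 4/3
D^2 f = 12x - 3/2
matching coefficients of g against c_0 f + c_1 Df + … from the top degree down determines the c_i
solution: c_0 = 1/2, c_1 = 0, c_2 = 3/2


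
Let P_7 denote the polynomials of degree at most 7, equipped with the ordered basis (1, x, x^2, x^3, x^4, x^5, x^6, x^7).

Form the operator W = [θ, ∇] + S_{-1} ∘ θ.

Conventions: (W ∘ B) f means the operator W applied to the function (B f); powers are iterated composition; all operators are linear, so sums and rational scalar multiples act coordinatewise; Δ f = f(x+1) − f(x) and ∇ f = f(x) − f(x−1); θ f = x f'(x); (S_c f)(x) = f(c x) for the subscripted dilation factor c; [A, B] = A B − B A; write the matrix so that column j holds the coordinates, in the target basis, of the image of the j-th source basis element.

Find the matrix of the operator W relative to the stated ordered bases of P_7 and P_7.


the matrix is [[0, -1, 2, -3, 4, -5, 6, -7]; [0, -1, -2, 6, -12, 20, -30, 42]; [0, 0, 2, -3, 12, -30, 60, -105]; [0, 0, 0, -3, -4, 20, -60, 140]; [0, 0, 0, 0, 4, -5, 30, -105]; [0, 0, 0, 0, 0, -5, -6, 42]; [0, 0, 0, 0, 0, 0, 6, -7]; [0, 0, 0, 0, 0, 0, 0, -7]] (rows listed top to bottom)

image of 1: 0
image of x: -x - 1
image of x^2: 2x^2 - 2x + 2
image of x^3: -3x^3 - 3x^2 + 6x - 3
image of x^4: 4x^4 - 4x^3 + 12x^2 - 12x + 4
image of x^5: -5x^5 - 5x^4 + 20x^3 - 30x^2 + 20x - 5
image of x^6: 6x^6 - 6x^5 + 30x^4 - 60x^3 + 60x^2 - 30x + 6
image of x^7: -7x^7 - 7x^6 + 42x^5 - 105x^4 + 140x^3 - 105x^2 + 42x - 7
each image's coordinates form column j of the matrix


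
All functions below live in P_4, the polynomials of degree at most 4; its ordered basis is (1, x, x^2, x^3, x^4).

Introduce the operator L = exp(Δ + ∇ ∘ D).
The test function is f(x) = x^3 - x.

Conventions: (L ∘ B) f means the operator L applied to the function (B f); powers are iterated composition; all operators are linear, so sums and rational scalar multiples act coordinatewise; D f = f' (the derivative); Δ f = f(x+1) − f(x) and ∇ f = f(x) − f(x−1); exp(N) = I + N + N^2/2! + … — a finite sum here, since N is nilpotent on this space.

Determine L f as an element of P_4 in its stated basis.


g(x) = x^3 + 3x^2 + 11x + 7

order-1 term: 3x^2 + 9x - 3
order-2 term: 3x + 9
order-3 term: 1
the series for exp(Δ + ∇ ∘ D) f terminates at order 3
exp(Δ + ∇ ∘ D) f = x^3 + 3x^2 + 11x + 7


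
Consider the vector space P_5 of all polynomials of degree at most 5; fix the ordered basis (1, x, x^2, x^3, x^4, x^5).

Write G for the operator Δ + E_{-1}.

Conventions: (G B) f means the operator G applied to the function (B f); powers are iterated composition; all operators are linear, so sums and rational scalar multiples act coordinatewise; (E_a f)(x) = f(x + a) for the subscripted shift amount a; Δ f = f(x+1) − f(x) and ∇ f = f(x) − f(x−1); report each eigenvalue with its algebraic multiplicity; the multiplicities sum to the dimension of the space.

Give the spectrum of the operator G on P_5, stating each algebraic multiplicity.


λ = 1 (multiplicity 6)

image of 1: 1
image of x: x
image of x^2: x^2 + 2
image of x^3: x^3 + 6x
image of x^4: x^4 + 12x^2 + 2
image of x^5: x^5 + 20x^3 + 10x
the matrix is upper triangular; its diagonal is (1, 1, 1, 1, 1, 1)
for a triangular matrix the eigenvalues are the diagonal entries, with algebraic multiplicity their repetition count


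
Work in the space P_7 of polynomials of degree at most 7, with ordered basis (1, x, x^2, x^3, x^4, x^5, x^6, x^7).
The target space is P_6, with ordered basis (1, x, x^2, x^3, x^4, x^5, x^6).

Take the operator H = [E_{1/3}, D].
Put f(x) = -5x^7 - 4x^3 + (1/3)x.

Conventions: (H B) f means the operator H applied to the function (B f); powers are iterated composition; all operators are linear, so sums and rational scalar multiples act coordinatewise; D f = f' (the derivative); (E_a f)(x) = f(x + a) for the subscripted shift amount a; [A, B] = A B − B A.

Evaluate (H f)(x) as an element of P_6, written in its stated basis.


the result is g(x) = 0

D f = -35x^6 - 12x^2 + 1/3
E_{1/3} D f = -35x^6 - 70x^5 - (175/3)x^4 - (700/27)x^3 - (499/27)x^2 - (718/81)x - 764/729
E_{1/3} f = -5x^7 - (35/3)x^6 - (35/3)x^5 - (175/27)x^4 - (499/81)x^3 - (359/81)x^2 - (764/729)x - 86/2187
D E_{1/3} f = -35x^6 - 70x^5 - (175/3)x^4 - (700/27)x^3 - (499/27)x^2 - (718/81)x - 764/729
[E_{1/3}, D] f = 0


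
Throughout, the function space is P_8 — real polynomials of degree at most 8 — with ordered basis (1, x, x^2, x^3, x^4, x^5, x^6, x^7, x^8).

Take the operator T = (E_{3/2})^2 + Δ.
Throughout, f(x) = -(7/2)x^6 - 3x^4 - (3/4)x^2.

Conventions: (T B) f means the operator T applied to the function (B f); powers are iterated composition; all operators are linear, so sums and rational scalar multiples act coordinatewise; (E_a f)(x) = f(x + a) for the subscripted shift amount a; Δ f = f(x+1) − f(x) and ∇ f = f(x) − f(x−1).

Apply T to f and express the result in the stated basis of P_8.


E_{3/2} f = -(7/2)x^6 - (63/2)x^5 - (969/8)x^4 - (1017/4)x^3 - (9825/32)x^2 - (6471/32)x - 7263/128
E_{3/2} E_{3/2} f = -(7/2)x^6 - 63x^5 - (951/2)x^4 - 1926x^3 - (17661/4)x^2 - (10863/2)x - 11205/4
Δ f = -21x^5 - (105/2)x^4 - 82x^3 - (141/2)x^2 - (69/2)x - 29/4
((E_{3/2})^2 + Δ) f = -(7/2)x^6 - 84x^5 - 528x^4 - 2008x^3 - (17943/4)x^2 - 5466x - 5617/2

the result is g(x) = -(7/2)x^6 - 84x^5 - 528x^4 - 2008x^3 - (17943/4)x^2 - 5466x - 5617/2


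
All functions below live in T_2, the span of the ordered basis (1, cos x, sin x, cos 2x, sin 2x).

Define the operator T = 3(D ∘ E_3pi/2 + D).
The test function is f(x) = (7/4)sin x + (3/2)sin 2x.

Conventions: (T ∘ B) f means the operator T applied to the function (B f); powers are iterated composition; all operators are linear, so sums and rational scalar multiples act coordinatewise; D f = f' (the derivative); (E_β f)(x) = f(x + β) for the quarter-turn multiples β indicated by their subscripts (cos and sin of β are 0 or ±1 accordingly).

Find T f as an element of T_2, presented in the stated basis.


E_3pi/2 f = -(7/4)cos x - (3/2)sin 2x
D E_3pi/2 f = (7/4)sin x - 3cos 2x
D f = (7/4)cos x + 3cos 2x
(D ∘ E_3pi/2 + D) f = (7/4)cos x + (7/4)sin x
(3(D ∘ E_3pi/2 + D)) f = (21/4)cos x + (21/4)sin x

g(x) = (21/4)cos x + (21/4)sin x


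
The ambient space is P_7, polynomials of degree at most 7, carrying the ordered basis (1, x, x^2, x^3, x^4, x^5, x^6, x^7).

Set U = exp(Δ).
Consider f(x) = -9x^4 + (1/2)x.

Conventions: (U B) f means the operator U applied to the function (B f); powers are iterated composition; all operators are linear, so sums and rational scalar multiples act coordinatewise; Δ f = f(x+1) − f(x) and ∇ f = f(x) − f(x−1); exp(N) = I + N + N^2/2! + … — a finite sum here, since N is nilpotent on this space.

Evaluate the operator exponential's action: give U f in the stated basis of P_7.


the image equals g(x) = -9x^4 - 36x^3 - 108x^2 - (359/2)x - 269/2

order-1 term: -36x^3 - 54x^2 - 36x - 17/2
order-2 term: -54x^2 - 108x - 63
order-3 term: -36x - 54
order-4 term: -9
the series for exp(Δ) f terminates at order 4
exp(Δ) f = -9x^4 - 36x^3 - 108x^2 - (359/2)x - 269/2


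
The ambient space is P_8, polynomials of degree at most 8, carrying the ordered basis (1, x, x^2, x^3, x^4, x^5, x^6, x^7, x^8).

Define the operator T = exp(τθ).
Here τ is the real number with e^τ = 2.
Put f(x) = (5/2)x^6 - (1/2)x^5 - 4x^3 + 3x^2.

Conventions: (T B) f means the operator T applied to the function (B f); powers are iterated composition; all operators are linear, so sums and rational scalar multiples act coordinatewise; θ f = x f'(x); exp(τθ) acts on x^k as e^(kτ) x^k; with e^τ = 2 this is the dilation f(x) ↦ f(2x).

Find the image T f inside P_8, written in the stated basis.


exp(τθ) x^k = e^(kτ) x^k; with e^τ = 2 this sends x^k to 2^k x^k
x^2 ↦ 4 x^2
x^3 ↦ 8 x^3
x^5 ↦ 32 x^5
x^6 ↦ 64 x^6
applying this coordinatewise to f: exp(τθ) f = 160x^6 - 16x^5 - 32x^3 + 12x^2

the image equals g(x) = 160x^6 - 16x^5 - 32x^3 + 12x^2


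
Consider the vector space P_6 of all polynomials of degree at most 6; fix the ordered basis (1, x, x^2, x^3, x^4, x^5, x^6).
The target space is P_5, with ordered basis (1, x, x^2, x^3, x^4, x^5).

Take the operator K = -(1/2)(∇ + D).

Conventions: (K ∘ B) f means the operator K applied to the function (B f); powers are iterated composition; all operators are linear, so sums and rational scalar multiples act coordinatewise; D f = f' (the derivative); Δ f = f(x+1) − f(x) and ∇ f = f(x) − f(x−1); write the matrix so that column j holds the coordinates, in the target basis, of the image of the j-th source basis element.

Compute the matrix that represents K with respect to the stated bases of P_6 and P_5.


the matrix is [[0, -1, 1/2, -1/2, 1/2, -1/2, 1/2]; [0, 0, -2, 3/2, -2, 5/2, -3]; [0, 0, 0, -3, 3, -5, 15/2]; [0, 0, 0, 0, -4, 5, -10]; [0, 0, 0, 0, 0, -5, 15/2]; [0, 0, 0, 0, 0, 0, -6]] (rows listed top to bottom)

image of 1: 0
image of x: -1
image of x^2: -2x + 1/2
image of x^3: -3x^2 + (3/2)x - 1/2
image of x^4: -4x^3 + 3x^2 - 2x + 1/2
image of x^5: -5x^4 + 5x^3 - 5x^2 + (5/2)x - 1/2
image of x^6: -6x^5 + (15/2)x^4 - 10x^3 + (15/2)x^2 - 3x + 1/2
each image's coordinates form column j of the matrix


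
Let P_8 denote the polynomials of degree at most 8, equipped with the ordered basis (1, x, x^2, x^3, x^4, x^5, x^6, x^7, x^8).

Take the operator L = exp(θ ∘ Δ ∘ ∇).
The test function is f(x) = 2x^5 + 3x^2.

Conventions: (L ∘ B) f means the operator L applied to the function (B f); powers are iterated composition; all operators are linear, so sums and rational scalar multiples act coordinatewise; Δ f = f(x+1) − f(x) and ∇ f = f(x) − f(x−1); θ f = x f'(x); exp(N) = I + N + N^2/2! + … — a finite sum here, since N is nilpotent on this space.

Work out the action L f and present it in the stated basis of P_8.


the image equals g(x) = 2x^5 + 120x^3 + 3x^2 + 380x

order-1 term: 120x^3 + 20x
order-2 term: 360x
the series for exp(θ ∘ Δ ∘ ∇) f terminates at order 2
exp(θ ∘ Δ ∘ ∇) f = 2x^5 + 120x^3 + 3x^2 + 380x


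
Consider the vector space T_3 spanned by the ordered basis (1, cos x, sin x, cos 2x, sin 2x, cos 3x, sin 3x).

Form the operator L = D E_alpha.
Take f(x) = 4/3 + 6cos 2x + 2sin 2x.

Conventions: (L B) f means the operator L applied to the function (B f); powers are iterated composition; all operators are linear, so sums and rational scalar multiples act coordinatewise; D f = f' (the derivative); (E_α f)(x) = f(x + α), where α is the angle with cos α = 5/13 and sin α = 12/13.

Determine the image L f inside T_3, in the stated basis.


E_alpha f = 4/3 - (474/169)cos 2x - (958/169)sin 2x
D E_alpha f = -(1916/169)cos 2x + (948/169)sin 2x

g(x) = -(1916/169)cos 2x + (948/169)sin 2x


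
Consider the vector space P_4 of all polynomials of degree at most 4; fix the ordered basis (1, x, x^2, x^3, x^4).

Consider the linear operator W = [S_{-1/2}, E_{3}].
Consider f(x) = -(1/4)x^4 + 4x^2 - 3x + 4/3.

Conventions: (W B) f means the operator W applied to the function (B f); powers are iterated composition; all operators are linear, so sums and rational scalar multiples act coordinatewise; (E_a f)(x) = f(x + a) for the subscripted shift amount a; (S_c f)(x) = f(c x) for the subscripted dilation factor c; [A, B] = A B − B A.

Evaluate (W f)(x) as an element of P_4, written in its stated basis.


E_{3} f = -(1/4)x^4 - 3x^3 - (19/2)x^2 - 6x + 97/12
S_{-1/2} E_{3} f = -(1/64)x^4 + (3/8)x^3 - (19/8)x^2 + 3x + 97/12
S_{-1/2} f = -(1/64)x^4 + x^2 + (3/2)x + 4/3
E_{3} S_{-1/2} f = -(1/64)x^4 - (3/16)x^3 + (5/32)x^2 + (93/16)x + 2605/192
[S_{-1/2}, E_{3}] f = (9/16)x^3 - (81/32)x^2 - (45/16)x - 351/64

g(x) = (9/16)x^3 - (81/32)x^2 - (45/16)x - 351/64


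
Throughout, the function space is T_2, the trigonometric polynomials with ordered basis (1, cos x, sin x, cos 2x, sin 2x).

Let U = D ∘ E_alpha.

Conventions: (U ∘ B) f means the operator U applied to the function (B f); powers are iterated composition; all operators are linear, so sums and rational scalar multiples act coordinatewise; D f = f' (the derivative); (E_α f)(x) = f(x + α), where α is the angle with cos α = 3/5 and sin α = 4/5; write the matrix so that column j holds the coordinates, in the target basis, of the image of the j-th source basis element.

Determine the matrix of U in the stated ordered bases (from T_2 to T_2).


image of 1: 0
image of cos x: -(4/5)cos x - (3/5)sin x
image of sin x: (3/5)cos x - (4/5)sin x
image of cos 2x: -(48/25)cos 2x + (14/25)sin 2x
image of sin 2x: -(14/25)cos 2x - (48/25)sin 2x
each image's coordinates form column j of the matrix

the matrix is [[0, 0, 0, 0, 0]; [0, -4/5, 3/5, 0, 0]; [0, -3/5, -4/5, 0, 0]; [0, 0, 0, -48/25, -14/25]; [0, 0, 0, 14/25, -48/25]] (rows listed top to bottom)


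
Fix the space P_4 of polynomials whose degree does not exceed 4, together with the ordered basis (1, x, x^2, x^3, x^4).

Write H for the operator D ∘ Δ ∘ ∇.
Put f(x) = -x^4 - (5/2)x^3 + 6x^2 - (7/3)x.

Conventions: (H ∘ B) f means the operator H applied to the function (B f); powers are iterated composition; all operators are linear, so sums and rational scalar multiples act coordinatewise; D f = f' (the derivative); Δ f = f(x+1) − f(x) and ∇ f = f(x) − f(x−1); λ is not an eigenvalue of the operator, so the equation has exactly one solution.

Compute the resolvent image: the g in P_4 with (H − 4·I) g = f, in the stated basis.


the image equals g(x) = (1/4)x^4 + (5/8)x^3 - (3/2)x^2 + (25/12)x + 15/16

write g with unknown coordinates in the stated basis and equate coefficients in (H − 4·I) g = f
solving from the highest basis element down gives g = (1/4)x^4 + (5/8)x^3 - (3/2)x^2 + (25/12)x + 15/16
check: H g = 6x + 15/4
so H g − 4·g = -x^4 - (5/2)x^3 + 6x^2 - (7/3)x = f ✓


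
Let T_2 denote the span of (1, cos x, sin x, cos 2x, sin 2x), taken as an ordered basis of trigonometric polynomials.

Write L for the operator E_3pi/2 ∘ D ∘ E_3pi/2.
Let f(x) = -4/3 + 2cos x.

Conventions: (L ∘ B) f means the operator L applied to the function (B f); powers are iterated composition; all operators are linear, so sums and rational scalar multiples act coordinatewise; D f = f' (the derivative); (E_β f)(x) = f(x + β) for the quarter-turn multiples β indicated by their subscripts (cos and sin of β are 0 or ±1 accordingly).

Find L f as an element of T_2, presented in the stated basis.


the image equals g(x) = 2sin x

E_3pi/2 f = -4/3 + 2sin x
D E_3pi/2 f = 2cos x
E_3pi/2 (D ∘ E_3pi/2) f = 2sin x


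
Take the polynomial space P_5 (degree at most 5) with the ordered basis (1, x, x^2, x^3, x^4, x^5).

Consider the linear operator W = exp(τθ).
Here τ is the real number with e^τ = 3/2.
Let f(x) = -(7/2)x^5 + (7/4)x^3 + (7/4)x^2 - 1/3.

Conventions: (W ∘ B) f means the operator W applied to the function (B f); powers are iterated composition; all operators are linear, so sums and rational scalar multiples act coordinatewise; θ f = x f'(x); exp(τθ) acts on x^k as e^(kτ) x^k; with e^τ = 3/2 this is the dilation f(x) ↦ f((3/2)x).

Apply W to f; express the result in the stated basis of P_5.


exp(τθ) x^k = e^(kτ) x^k; with e^τ = 3/2 this sends x^k to (3/2)^k x^k
x^2 ↦ 9/4 x^2
x^3 ↦ 27/8 x^3
x^5 ↦ 243/32 x^5
applying this coordinatewise to f: exp(τθ) f = -(1701/64)x^5 + (189/32)x^3 + (63/16)x^2 - 1/3

g(x) = -(1701/64)x^5 + (189/32)x^3 + (63/16)x^2 - 1/3


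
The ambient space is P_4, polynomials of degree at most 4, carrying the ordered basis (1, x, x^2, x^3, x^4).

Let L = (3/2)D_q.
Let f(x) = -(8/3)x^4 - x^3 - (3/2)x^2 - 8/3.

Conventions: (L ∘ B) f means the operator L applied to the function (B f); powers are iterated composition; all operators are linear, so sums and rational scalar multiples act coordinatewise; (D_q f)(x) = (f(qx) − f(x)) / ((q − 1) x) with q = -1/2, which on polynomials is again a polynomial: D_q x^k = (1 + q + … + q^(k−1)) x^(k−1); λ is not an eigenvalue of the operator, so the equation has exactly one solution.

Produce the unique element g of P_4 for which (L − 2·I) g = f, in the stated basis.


write g with unknown coordinates in the stated basis and equate coefficients in (L − 2·I) g = f
solving from the highest basis element down gives g = (4/3)x^4 + (9/8)x^3 + (177/128)x^2 + (531/1024)x + 21163/12288
check: L g = (5/4)x^3 + (81/64)x^2 + (531/512)x + 1593/2048
so L g − 2·g = -(8/3)x^4 - x^3 - (3/2)x^2 - 8/3 = f ✓

g(x) = (4/3)x^4 + (9/8)x^3 + (177/128)x^2 + (531/1024)x + 21163/12288


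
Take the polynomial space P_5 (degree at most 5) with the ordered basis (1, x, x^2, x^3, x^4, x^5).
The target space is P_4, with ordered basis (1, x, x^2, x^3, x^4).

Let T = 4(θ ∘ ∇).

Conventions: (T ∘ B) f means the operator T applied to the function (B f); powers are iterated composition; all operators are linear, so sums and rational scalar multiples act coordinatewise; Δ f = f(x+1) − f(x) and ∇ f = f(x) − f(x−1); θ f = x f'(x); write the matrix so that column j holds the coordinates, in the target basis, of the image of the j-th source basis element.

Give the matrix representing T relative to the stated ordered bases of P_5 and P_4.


the matrix is [[0, 0, 0, 0, 0, 0]; [0, 0, 8, -12, 16, -20]; [0, 0, 0, 24, -48, 80]; [0, 0, 0, 0, 48, -120]; [0, 0, 0, 0, 0, 80]] (rows listed top to bottom)

image of 1: 0
image of x: 0
image of x^2: 8x
image of x^3: 24x^2 - 12x
image of x^4: 48x^3 - 48x^2 + 16x
image of x^5: 80x^4 - 120x^3 + 80x^2 - 20x
each image's coordinates form column j of the matrix


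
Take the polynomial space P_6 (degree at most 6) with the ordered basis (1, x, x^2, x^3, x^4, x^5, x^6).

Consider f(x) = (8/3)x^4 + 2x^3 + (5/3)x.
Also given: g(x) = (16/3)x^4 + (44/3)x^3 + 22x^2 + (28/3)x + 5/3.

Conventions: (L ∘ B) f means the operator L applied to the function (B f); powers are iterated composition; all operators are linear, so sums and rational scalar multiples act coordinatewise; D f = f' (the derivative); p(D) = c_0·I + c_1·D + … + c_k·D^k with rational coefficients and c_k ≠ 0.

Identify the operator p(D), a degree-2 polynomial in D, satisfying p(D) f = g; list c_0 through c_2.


D^0 f = (8/3)x^4 + 2x^3 + (5/3)x
D^1 f = (32/3)x^3 + 6x^2 + 5/3
D^2 f = 32x^2 + 12x
matching coefficients of g against c_0 f + c_1 Df + … from the top degree down determines the c_i
solution: c_0 = 2, c_1 = 1, c_2 = 1/2

p(D) = 2·I + D + (1/2)·D^2, i.e. c_0 = 2, c_1 = 1, c_2 = 1/2


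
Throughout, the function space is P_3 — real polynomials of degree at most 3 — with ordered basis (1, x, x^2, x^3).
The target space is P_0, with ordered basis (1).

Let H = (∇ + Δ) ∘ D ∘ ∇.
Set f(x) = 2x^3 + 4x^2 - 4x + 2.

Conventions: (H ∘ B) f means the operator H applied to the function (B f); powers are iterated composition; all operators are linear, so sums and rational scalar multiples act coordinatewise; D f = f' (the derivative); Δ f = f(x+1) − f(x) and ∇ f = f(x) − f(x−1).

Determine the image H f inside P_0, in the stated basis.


∇ f = 6x^2 + 2x - 6
D ∇ f = 12x + 2
∇ D ∇ f = 12
Δ D ∇ f = 12
(∇ + Δ) D ∇ f = 24

the result is g(x) = 24


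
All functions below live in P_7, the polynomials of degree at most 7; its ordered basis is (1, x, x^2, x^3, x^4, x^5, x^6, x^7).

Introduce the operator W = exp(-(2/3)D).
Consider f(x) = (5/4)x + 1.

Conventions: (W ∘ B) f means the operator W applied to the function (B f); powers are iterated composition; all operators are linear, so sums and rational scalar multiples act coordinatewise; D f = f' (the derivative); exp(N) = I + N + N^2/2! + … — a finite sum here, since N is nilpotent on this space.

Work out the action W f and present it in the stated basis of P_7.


the image equals g(x) = (5/4)x + 1/6

order-1 term: -5/6
the series for exp(-(2/3)D) f terminates at order 1
exp(-(2/3)D) f = (5/4)x + 1/6


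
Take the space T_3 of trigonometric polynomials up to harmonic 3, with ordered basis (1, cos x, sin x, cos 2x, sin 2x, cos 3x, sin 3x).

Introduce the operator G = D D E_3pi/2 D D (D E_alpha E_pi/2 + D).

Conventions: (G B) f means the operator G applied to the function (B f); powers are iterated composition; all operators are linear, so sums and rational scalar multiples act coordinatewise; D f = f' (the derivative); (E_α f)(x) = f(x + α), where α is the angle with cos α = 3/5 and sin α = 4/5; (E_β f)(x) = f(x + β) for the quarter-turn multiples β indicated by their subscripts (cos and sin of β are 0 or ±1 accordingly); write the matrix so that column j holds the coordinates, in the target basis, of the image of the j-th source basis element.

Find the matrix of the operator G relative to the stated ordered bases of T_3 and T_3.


the matrix is [[0, 0, 0, 0, 0, 0, 0]; [0, 1/5, 3/5, 0, 0, 0, 0]; [0, -3/5, 1/5, 0, 0, 0, 0]; [0, 0, 0, -768/25, -1024/25, 0, 0]; [0, 0, 0, 1024/25, -768/25, 0, 0]; [0, 0, 0, 0, 0, -41067/125, -28431/125]; [0, 0, 0, 0, 0, 28431/125, -41067/125]] (rows listed top to bottom)

image of 1: 0
image of cos x: (1/5)cos x - (3/5)sin x
image of sin x: (3/5)cos x + (1/5)sin x
image of cos 2x: -(768/25)cos 2x + (1024/25)sin 2x
image of sin 2x: -(1024/25)cos 2x - (768/25)sin 2x
image of cos 3x: -(41067/125)cos 3x + (28431/125)sin 3x
image of sin 3x: -(28431/125)cos 3x - (41067/125)sin 3x
each image's coordinates form column j of the matrix


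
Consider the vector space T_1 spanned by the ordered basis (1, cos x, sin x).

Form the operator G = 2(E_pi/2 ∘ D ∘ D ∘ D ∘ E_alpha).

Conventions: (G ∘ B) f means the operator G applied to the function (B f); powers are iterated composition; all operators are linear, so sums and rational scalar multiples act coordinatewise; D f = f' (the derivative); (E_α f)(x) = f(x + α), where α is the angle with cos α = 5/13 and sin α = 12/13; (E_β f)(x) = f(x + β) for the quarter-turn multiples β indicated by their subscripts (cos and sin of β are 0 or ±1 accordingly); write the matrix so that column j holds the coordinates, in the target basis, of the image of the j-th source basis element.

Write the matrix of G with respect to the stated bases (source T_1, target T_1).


image of 1: 0
image of cos x: (10/13)cos x - (24/13)sin x
image of sin x: (24/13)cos x + (10/13)sin x
each image's coordinates form column j of the matrix

the matrix is [[0, 0, 0]; [0, 10/13, 24/13]; [0, -24/13, 10/13]] (rows listed top to bottom)


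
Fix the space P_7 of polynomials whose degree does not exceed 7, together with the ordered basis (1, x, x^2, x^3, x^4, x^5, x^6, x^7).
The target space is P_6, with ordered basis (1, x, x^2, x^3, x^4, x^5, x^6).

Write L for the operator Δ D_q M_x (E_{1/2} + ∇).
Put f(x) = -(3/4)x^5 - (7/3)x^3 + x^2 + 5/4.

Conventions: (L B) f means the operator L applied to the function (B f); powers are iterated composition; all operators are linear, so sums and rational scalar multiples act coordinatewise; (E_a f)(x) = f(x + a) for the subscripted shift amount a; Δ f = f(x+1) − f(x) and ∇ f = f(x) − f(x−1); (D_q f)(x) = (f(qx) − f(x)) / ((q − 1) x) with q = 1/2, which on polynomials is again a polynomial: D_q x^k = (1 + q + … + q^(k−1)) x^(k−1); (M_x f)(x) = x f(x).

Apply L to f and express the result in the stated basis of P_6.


the result is g(x) = -(945/128)x^4 - (3735/64)x^3 - (3945/64)x^2 - (12191/128)x - 2553/128

E_{1/2} f = -(3/4)x^5 - (15/8)x^4 - (101/24)x^3 - (55/16)x^2 - (63/64)x + 455/384
∇ f = -(15/4)x^4 + (15/2)x^3 - (29/2)x^2 + (51/4)x - 49/12
(E_{1/2} + ∇) f = -(3/4)x^5 - (45/8)x^4 + (79/24)x^3 - (287/16)x^2 + (753/64)x - 371/128
M_x (E_{1/2} + ∇) f = -(3/4)x^6 - (45/8)x^5 + (79/24)x^4 - (287/16)x^3 + (753/64)x^2 - (371/128)x
D_q M_x (E_{1/2} + ∇) f = -(189/128)x^5 - (1395/128)x^4 + (395/64)x^3 - (2009/64)x^2 + (2259/128)x - 371/128
Δ D_q M_x (E_{1/2} + ∇) f = -(945/128)x^4 - (3735/64)x^3 - (3945/64)x^2 - (12191/128)x - 2553/128


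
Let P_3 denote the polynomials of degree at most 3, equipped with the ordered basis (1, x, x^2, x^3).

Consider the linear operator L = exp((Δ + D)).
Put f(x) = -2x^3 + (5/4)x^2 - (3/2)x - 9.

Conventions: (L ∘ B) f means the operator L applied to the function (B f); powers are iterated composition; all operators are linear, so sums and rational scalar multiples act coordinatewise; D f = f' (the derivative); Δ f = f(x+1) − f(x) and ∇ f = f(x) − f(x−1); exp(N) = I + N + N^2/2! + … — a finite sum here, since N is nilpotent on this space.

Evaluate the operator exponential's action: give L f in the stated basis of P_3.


the result is g(x) = -2x^3 - (43/4)x^2 - (53/2)x - 143/4

order-1 term: -12x^2 - x - 15/4
order-2 term: -24x - 7
order-3 term: -16
the series for exp((Δ + D)) f terminates at order 3
exp((Δ + D)) f = -2x^3 - (43/4)x^2 - (53/2)x - 143/4


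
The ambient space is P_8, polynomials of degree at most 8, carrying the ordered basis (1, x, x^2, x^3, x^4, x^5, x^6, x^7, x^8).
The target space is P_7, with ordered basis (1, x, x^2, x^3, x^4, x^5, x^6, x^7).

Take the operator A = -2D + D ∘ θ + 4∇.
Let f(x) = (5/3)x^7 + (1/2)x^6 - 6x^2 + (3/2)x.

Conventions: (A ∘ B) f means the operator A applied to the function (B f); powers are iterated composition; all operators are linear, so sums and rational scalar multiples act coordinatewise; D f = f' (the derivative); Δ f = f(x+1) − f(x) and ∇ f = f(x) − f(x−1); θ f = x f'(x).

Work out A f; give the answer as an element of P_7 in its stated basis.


D f = (35/3)x^6 + 3x^5 - 12x + 3/2
(-2D) f = -(70/3)x^6 - 6x^5 + 24x - 3
θ f = (35/3)x^7 + 3x^6 - 12x^2 + (3/2)x
D θ f = (245/3)x^6 + 18x^5 - 24x + 3/2
∇ f = (35/3)x^6 - 32x^5 + (305/6)x^4 - (145/3)x^3 + (55/2)x^2 - (62/3)x + 26/3
(4∇) f = (140/3)x^6 - 128x^5 + (610/3)x^4 - (580/3)x^3 + 110x^2 - (248/3)x + 104/3
(-2D + D ∘ θ + 4∇) f = 105x^6 - 116x^5 + (610/3)x^4 - (580/3)x^3 + 110x^2 - (248/3)x + 199/6

g(x) = 105x^6 - 116x^5 + (610/3)x^4 - (580/3)x^3 + 110x^2 - (248/3)x + 199/6


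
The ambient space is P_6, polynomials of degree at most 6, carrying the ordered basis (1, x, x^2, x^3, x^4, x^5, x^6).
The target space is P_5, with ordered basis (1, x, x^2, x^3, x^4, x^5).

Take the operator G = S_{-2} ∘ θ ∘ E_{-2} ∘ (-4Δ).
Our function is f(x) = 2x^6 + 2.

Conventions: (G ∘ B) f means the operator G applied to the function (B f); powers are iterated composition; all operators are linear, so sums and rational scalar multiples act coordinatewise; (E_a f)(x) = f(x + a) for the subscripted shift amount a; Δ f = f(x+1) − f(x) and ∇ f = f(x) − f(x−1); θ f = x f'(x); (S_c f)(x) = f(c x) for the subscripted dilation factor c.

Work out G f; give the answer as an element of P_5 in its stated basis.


Δ f = 12x^5 + 30x^4 + 40x^3 + 30x^2 + 12x + 2
(-4Δ) f = -48x^5 - 120x^4 - 160x^3 - 120x^2 - 48x - 8
E_{-2} (-4Δ) f = -48x^5 + 360x^4 - 1120x^3 + 1800x^2 - 1488x + 504
θ E_{-2} (-4Δ) f = -240x^5 + 1440x^4 - 3360x^3 + 3600x^2 - 1488x
S_{-2} (θ ∘ E_{-2} ∘ (-4Δ)) f = 7680x^5 + 23040x^4 + 26880x^3 + 14400x^2 + 2976x

the image equals g(x) = 7680x^5 + 23040x^4 + 26880x^3 + 14400x^2 + 2976x


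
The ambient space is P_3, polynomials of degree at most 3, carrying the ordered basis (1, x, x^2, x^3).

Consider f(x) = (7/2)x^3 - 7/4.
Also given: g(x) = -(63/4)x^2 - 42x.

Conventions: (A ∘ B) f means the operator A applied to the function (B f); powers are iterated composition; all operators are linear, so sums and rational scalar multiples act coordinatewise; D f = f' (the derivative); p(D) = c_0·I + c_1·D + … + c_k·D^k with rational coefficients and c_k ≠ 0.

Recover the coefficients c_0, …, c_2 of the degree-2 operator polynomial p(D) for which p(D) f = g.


c_0 = 0, c_1 = -3/2, c_2 = -2

D^0 f = (7/2)x^3 - 7/4
D^1 f = (21/2)x^2
D^2 f = 21x
matching coefficients of g against c_0 f + c_1 Df + … from the top degree down determines the c_i
solution: c_0 = 0, c_1 = -3/2, c_2 = -2


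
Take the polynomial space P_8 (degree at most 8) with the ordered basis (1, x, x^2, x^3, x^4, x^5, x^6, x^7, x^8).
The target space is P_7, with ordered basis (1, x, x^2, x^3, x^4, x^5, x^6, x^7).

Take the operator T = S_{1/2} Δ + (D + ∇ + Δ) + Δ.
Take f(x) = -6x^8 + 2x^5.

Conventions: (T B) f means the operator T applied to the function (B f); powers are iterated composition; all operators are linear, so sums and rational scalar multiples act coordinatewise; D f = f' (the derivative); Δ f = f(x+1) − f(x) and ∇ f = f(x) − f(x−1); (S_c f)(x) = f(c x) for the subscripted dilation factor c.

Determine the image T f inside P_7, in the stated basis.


the result is g(x) = -(1539/8)x^7 - (1365/8)x^6 - (2037/2)x^5 - (3245/8)x^4 - (2055/2)x^3 - 145x^2 - 153x - 4

Δ f = -48x^7 - 168x^6 - 336x^5 - 410x^4 - 316x^3 - 148x^2 - 38x - 4
S_{1/2} Δ f = -(3/8)x^7 - (21/8)x^6 - (21/2)x^5 - (205/8)x^4 - (79/2)x^3 - 37x^2 - 19x - 4
D f = -48x^7 + 10x^4
∇ f = -48x^7 + 168x^6 - 336x^5 + 430x^4 - 356x^3 + 188x^2 - 58x + 8
Δ f = -48x^7 - 168x^6 - 336x^5 - 410x^4 - 316x^3 - 148x^2 - 38x - 4
(D + ∇ + Δ) f = -144x^7 - 672x^5 + 30x^4 - 672x^3 + 40x^2 - 96x + 4
Δ f = -48x^7 - 168x^6 - 336x^5 - 410x^4 - 316x^3 - 148x^2 - 38x - 4
(S_{1/2} Δ + (D + ∇ + Δ) + Δ) f = -(1539/8)x^7 - (1365/8)x^6 - (2037/2)x^5 - (3245/8)x^4 - (2055/2)x^3 - 145x^2 - 153x - 4


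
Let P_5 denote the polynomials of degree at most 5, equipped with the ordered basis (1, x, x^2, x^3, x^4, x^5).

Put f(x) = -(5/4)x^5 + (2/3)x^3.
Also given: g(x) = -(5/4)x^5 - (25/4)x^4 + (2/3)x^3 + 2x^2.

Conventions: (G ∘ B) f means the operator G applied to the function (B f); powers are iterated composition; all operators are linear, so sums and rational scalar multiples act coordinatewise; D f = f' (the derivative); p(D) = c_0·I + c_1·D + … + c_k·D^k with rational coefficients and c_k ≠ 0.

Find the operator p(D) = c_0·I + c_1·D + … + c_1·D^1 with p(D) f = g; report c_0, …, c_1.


D^0 f = -(5/4)x^5 + (2/3)x^3
D^1 f = -(25/4)x^4 + 2x^2
matching coefficients of g against c_0 f + c_1 Df + … from the top degree down determines the c_i
solution: c_0 = 1, c_1 = 1

p(D) = I + D, i.e. c_0 = 1, c_1 = 1


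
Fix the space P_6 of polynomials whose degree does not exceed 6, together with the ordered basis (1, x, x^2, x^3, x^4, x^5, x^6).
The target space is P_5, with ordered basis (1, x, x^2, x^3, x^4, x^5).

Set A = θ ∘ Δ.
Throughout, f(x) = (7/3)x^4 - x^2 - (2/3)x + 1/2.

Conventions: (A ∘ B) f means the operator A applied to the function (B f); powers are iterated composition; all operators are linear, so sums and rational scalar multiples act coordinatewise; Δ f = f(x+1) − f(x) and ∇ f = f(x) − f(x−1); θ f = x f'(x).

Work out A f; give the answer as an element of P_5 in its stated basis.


the result is g(x) = 28x^3 + 28x^2 + (22/3)x

Δ f = (28/3)x^3 + 14x^2 + (22/3)x + 2/3
θ Δ f = 28x^3 + 28x^2 + (22/3)x


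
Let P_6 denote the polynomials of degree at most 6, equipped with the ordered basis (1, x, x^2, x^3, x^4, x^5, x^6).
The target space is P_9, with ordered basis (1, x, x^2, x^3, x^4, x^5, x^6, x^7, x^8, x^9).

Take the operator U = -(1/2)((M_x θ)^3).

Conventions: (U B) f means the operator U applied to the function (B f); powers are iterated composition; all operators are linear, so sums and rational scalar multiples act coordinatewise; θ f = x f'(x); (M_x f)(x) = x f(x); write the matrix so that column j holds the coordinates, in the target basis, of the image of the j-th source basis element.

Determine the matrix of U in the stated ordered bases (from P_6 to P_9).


the matrix is [[0, 0, 0, 0, 0, 0, 0]; [0, 0, 0, 0, 0, 0, 0]; [0, 0, 0, 0, 0, 0, 0]; [0, 0, 0, 0, 0, 0, 0]; [0, -3, 0, 0, 0, 0, 0]; [0, 0, -12, 0, 0, 0, 0]; [0, 0, 0, -30, 0, 0, 0]; [0, 0, 0, 0, -60, 0, 0]; [0, 0, 0, 0, 0, -105, 0]; [0, 0, 0, 0, 0, 0, -168]] (rows listed top to bottom)

image of 1: 0
image of x: -3x^4
image of x^2: -12x^5
image of x^3: -30x^6
image of x^4: -60x^7
image of x^5: -105x^8
image of x^6: -168x^9
each image's coordinates form column j of the matrix


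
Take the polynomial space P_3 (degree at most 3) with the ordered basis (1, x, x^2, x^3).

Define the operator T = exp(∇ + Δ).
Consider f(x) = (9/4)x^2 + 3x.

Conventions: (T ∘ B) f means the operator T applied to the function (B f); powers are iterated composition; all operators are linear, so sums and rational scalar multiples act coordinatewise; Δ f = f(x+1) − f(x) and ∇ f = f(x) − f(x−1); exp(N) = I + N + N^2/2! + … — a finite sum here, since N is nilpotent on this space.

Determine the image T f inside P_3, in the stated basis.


the result is g(x) = (9/4)x^2 + 12x + 15

order-1 term: 9x + 6
order-2 term: 9
the series for exp(∇ + Δ) f terminates at order 2
exp(∇ + Δ) f = (9/4)x^2 + 12x + 15


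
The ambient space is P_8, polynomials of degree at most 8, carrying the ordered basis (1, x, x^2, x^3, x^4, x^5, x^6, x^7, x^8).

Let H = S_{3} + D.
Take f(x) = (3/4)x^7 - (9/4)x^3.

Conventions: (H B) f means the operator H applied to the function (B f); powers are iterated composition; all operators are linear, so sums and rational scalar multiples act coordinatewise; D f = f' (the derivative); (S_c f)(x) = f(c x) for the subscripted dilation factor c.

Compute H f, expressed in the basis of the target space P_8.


S_{3} f = (6561/4)x^7 - (243/4)x^3
D f = (21/4)x^6 - (27/4)x^2
(S_{3} + D) f = (6561/4)x^7 + (21/4)x^6 - (243/4)x^3 - (27/4)x^2

the image equals g(x) = (6561/4)x^7 + (21/4)x^6 - (243/4)x^3 - (27/4)x^2


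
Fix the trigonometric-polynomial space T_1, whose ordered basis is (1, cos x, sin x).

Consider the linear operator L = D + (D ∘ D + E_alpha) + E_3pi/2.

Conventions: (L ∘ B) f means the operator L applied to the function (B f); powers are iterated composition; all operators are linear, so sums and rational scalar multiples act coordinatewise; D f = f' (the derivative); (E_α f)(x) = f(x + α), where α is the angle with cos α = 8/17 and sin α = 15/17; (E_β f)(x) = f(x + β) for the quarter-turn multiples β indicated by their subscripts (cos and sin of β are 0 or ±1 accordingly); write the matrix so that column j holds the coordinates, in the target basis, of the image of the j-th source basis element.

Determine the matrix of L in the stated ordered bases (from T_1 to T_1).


the matrix is [[2, 0, 0]; [0, -9/17, 15/17]; [0, -15/17, -9/17]] (rows listed top to bottom)

image of 1: 2
image of cos x: -(9/17)cos x - (15/17)sin x
image of sin x: (15/17)cos x - (9/17)sin x
each image's coordinates form column j of the matrix


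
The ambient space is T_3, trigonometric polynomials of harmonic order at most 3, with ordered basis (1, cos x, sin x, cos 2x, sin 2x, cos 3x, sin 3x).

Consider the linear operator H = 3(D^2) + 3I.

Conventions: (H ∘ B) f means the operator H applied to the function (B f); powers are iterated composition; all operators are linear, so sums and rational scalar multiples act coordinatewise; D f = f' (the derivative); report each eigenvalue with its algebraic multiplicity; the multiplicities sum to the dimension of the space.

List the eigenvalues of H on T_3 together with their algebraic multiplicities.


image of 1: 3
image of cos x: 0
image of sin x: 0
image of cos 2x: -9cos 2x
image of sin 2x: -9sin 2x
image of cos 3x: -24cos 3x
image of sin 3x: -24sin 3x
the matrix is diagonal; its diagonal is (3, 0, 0, -9, -9, -24, -24)
for a triangular matrix the eigenvalues are the diagonal entries, with algebraic multiplicity their repetition count

λ = -24 (multiplicity 2), λ = -9 (multiplicity 2), λ = 0 (multiplicity 2), λ = 3 (multiplicity 1)
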